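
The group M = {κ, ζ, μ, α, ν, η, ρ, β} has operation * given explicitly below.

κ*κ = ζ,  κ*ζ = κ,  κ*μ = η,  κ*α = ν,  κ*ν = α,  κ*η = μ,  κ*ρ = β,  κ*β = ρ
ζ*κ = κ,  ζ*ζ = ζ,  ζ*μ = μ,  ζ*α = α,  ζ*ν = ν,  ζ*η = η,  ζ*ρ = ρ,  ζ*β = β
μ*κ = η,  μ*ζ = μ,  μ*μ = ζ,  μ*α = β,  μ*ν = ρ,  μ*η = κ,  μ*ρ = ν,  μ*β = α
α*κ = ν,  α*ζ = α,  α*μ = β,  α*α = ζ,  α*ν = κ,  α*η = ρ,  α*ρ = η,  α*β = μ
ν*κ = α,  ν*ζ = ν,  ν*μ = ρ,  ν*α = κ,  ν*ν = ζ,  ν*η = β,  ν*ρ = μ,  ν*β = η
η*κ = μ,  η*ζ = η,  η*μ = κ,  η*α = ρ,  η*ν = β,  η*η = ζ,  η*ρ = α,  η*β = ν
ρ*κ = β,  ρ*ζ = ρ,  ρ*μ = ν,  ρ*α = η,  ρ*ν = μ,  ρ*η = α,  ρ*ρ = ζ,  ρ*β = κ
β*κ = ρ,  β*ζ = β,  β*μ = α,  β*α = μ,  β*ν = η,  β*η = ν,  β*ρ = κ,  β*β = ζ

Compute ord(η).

2

The identity element is ζ (its row matches the header).
η^1 = η
η^2 = η*η = ζ
The first power of η equal to the identity is η^2, so ord(η) = 2.
(Structurally, M here is isomorphic to the elementary abelian group (Z_2)^3.)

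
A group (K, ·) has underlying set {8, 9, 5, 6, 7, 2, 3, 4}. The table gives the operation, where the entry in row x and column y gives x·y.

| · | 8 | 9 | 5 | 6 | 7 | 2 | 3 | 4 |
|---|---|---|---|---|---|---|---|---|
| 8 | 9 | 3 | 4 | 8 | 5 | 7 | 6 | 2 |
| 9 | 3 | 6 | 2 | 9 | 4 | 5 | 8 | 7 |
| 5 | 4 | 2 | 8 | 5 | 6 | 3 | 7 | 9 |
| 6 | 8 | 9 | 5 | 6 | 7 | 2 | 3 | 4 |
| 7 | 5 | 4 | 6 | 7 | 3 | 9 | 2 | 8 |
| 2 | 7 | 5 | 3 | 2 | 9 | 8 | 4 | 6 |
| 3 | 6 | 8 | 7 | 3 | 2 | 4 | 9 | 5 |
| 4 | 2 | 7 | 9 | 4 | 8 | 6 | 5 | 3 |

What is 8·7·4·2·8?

4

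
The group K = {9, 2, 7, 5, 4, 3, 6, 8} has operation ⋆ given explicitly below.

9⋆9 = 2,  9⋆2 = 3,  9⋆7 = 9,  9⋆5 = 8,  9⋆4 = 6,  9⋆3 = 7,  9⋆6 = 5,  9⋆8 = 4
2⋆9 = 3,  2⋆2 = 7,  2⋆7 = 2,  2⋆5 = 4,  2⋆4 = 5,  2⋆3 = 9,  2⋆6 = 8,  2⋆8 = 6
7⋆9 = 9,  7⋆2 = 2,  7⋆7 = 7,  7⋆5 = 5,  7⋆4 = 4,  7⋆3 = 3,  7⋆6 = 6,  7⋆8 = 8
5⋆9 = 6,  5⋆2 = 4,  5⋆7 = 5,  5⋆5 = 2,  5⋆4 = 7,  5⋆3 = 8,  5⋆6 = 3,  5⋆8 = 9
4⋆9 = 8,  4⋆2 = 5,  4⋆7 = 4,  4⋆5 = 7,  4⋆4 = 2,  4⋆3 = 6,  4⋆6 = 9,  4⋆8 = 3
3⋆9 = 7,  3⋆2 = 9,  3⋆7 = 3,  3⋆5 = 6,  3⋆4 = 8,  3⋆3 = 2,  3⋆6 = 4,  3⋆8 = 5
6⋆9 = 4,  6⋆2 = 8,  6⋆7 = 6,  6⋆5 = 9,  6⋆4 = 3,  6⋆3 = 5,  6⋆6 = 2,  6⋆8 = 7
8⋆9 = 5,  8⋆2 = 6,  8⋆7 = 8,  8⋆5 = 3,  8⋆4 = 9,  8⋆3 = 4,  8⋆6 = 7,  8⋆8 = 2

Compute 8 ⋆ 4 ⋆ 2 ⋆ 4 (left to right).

8

8 ⋆ 4 = 9
9 ⋆ 2 = 3
3 ⋆ 4 = 8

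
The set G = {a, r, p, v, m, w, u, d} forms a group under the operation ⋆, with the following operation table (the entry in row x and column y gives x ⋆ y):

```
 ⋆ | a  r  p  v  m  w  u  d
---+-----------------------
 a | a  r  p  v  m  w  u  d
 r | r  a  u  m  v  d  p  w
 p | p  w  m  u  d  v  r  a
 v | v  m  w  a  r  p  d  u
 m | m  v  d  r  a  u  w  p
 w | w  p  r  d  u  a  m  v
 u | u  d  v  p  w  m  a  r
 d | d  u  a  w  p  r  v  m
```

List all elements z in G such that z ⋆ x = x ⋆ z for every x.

An element z is central iff its row equals its column in the table.
For v: v ⋆ p = w ≠ u = p ⋆ v, so v ∉ Z.
Checking each element this way leaves Z(G) = {a, m}.

{a, m}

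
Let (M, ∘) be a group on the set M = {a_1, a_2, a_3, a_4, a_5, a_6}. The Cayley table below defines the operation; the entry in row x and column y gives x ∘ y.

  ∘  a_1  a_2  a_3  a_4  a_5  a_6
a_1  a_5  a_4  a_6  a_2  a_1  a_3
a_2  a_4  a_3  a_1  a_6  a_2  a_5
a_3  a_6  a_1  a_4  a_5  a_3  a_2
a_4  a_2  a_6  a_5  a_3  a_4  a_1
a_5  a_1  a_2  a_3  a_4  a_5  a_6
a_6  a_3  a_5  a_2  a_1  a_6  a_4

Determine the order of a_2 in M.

The identity element is a_5 (its row matches the header).
a_2^1 = a_2
a_2^2 = a_2 ∘ a_2 = a_3
a_2^3 = a_3 ∘ a_2 = a_1
a_2^4 = a_1 ∘ a_2 = a_4
a_2^5 = a_4 ∘ a_2 = a_6
a_2^6 = a_6 ∘ a_2 = a_5
The first power of a_2 equal to the identity is a_2^6, so ord(a_2) = 6.

6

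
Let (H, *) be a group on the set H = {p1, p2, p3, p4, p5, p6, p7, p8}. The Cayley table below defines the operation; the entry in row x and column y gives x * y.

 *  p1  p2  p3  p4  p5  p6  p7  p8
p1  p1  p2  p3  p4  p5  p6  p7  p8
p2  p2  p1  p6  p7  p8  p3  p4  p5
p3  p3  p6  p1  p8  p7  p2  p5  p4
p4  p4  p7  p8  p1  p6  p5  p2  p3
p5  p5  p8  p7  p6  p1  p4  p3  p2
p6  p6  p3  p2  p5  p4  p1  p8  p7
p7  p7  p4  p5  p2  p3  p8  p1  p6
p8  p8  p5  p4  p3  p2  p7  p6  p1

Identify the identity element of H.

The identity e satisfies e * x = x for all x, so its row in the table reproduces the column headers.
Row p1 reads: p1, p2, p3, p4, p5, p6, p7, p8 — exactly the header order. So p1 is the identity.

p1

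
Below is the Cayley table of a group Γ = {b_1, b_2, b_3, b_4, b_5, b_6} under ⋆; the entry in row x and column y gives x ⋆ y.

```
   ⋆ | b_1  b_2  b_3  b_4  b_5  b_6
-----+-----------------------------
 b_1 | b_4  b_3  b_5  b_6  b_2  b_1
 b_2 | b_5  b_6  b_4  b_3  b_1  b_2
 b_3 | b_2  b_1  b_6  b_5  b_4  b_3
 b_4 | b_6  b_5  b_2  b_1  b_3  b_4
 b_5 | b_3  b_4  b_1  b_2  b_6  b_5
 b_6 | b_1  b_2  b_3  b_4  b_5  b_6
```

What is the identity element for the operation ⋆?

b_6

The identity e satisfies e ⋆ x = x for all x, so its row in the table reproduces the column headers.
Row b_6 reads: b_1, b_2, b_3, b_4, b_5, b_6 — exactly the header order. So b_6 is the identity.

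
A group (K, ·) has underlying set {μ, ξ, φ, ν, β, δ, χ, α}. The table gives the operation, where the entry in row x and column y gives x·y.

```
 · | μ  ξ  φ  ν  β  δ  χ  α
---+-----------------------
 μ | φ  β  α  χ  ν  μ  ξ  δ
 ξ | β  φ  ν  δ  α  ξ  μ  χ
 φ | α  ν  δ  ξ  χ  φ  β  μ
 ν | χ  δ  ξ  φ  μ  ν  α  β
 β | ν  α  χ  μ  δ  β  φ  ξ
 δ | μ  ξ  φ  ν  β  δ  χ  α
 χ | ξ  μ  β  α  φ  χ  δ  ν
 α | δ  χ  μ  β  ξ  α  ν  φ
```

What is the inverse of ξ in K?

ν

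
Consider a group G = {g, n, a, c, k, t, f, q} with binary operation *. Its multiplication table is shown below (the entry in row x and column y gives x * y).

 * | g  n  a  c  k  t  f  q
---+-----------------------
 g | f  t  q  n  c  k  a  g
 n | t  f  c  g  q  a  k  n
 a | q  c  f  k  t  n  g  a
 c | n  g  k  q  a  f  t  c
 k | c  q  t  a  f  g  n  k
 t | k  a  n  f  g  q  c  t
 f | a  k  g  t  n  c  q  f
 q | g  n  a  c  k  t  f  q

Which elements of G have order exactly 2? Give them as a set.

{c, f, t}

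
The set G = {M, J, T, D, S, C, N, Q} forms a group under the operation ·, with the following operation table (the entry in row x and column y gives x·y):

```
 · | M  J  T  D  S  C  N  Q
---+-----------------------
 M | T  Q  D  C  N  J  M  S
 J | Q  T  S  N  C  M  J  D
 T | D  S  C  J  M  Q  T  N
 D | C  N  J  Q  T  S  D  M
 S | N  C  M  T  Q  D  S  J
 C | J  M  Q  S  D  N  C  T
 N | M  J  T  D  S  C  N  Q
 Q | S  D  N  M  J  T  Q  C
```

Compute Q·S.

Read row Q, column S: Q·S = J.

J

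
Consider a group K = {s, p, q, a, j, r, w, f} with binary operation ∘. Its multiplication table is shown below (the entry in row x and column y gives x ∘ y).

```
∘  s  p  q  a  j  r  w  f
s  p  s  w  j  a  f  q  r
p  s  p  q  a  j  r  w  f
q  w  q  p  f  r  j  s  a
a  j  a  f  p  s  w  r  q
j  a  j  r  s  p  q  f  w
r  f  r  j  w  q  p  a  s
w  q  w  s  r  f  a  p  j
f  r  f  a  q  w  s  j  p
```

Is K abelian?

Check whether the table is symmetric across its main diagonal.
Every entry (row x, col y) equals the entry (row y, col x), so K is abelian.

Yes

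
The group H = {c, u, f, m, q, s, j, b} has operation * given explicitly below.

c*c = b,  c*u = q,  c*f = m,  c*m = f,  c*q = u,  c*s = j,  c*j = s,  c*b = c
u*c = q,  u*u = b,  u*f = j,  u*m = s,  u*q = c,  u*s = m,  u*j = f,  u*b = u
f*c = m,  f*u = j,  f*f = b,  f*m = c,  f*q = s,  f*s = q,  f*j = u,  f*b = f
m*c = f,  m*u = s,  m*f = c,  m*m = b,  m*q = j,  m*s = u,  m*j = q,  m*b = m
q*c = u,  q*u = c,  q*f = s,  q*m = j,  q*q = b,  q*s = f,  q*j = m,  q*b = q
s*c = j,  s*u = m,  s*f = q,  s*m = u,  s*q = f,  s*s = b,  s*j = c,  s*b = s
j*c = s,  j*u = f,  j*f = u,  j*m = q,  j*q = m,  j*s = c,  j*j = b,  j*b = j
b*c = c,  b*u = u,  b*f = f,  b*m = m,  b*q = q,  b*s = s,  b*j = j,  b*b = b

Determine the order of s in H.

The identity element is b (its row matches the header).
s^1 = s
s^2 = s * s = b
The first power of s equal to the identity is s^2, so ord(s) = 2.
(Structurally, H here is isomorphic to the elementary abelian group (Z_2)^3.)

2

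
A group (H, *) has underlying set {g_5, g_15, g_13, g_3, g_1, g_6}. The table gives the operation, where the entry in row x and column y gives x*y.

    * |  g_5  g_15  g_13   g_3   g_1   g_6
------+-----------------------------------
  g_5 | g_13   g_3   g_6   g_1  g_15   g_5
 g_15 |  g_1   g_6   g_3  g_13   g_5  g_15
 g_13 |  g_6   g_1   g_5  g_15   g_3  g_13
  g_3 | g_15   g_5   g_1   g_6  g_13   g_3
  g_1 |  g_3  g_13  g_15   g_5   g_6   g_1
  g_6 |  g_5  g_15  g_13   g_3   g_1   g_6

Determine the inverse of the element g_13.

g_5

First locate the identity: row g_6 matches the header, so g_6 is the identity.
Scan row g_13 for g_6: g_13*g_5 = g_6. Hence g_13^(-1) = g_5.
(Structurally, H here is isomorphic to the symmetric group S_3.)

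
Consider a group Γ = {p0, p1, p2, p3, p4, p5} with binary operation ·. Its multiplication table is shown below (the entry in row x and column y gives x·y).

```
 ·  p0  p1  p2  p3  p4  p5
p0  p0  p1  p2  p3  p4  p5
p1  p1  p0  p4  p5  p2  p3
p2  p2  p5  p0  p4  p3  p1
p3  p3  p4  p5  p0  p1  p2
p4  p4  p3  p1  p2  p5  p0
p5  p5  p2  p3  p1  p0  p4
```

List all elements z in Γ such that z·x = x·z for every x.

An element z is central iff its row equals its column in the table.
For p1: p1·p4 = p2 ≠ p3 = p4·p1, so p1 ∉ Z.
Checking each element this way leaves Z(Γ) = {p0}.

{p0}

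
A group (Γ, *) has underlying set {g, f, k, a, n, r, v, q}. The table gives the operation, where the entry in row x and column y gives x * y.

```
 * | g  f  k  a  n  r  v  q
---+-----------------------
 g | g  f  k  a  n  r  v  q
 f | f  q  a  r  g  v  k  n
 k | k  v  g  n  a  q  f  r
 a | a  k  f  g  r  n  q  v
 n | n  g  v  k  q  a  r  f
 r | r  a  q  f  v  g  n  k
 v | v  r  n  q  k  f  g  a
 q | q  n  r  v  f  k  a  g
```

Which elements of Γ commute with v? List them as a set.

{a, g, q, v}

Compare row v with column v entry by entry.
a * v = q = v * a, so a commutes with v.
k * v = f but v * k = n, so k does not.
Collecting the elements that commute with v: C(v) = {a, g, q, v}.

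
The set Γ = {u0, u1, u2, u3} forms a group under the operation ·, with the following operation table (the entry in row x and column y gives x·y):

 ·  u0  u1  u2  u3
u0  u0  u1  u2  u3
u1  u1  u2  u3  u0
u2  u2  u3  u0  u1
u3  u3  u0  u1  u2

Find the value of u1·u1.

Read row u1, column u1: u1·u1 = u2.

u2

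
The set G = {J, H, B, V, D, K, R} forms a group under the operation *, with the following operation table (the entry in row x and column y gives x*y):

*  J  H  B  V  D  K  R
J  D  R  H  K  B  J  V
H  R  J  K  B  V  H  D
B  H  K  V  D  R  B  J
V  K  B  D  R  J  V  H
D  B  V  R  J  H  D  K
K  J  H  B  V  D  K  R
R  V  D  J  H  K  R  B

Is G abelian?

Yes

Check whether the table is symmetric across its main diagonal.
Every entry (row x, col y) equals the entry (row y, col x), so G is abelian.
(In fact G ≅ the cyclic group Z_7.)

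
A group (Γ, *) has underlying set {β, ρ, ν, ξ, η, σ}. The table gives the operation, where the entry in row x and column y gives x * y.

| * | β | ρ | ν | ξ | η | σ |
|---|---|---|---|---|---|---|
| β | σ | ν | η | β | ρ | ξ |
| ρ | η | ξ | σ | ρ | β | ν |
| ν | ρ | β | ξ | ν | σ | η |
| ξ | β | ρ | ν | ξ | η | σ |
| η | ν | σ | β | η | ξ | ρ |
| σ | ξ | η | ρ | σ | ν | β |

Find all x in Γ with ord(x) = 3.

{β, σ}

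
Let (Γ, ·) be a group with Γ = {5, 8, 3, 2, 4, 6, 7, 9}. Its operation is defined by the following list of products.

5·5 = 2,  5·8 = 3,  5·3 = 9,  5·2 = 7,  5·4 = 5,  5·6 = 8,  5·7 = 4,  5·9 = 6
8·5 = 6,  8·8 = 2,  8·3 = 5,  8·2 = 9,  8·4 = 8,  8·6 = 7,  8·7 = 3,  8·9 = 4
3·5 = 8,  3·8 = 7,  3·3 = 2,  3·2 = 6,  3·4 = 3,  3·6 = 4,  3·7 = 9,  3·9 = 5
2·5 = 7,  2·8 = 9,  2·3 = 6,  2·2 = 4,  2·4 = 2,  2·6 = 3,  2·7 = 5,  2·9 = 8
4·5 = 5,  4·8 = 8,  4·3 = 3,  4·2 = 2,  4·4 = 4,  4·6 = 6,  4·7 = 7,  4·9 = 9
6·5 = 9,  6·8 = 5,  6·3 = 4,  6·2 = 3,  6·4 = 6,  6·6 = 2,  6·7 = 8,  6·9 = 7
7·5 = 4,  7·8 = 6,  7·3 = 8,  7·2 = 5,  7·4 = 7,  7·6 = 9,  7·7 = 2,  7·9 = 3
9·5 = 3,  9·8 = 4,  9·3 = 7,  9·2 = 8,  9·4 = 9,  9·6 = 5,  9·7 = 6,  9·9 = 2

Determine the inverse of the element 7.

First locate the identity: row 4 matches the header, so 4 is the identity.
Scan row 7 for 4: 7·5 = 4. Hence 7^(-1) = 5.
(Structurally, Γ here is isomorphic to the quaternion group Q_8.)

5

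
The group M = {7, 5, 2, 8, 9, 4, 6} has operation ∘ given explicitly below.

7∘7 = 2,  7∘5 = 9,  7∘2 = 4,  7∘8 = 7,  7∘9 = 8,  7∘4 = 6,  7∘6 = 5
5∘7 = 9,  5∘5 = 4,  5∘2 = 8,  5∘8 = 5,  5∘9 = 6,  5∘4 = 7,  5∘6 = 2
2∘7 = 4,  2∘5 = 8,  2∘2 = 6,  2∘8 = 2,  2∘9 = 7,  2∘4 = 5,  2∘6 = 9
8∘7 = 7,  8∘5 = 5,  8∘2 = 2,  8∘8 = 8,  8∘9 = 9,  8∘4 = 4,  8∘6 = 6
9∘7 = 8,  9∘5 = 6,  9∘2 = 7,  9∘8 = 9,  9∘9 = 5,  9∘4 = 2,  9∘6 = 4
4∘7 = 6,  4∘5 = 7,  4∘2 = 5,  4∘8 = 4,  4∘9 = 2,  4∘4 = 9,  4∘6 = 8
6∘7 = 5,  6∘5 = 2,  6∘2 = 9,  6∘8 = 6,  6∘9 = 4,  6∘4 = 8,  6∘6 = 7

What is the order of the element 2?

7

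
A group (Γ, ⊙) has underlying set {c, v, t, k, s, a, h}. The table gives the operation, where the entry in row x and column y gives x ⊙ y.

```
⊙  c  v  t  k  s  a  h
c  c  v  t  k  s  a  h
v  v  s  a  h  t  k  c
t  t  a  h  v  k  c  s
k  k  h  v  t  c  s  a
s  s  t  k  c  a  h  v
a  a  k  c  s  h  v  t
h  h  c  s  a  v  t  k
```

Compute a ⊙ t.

c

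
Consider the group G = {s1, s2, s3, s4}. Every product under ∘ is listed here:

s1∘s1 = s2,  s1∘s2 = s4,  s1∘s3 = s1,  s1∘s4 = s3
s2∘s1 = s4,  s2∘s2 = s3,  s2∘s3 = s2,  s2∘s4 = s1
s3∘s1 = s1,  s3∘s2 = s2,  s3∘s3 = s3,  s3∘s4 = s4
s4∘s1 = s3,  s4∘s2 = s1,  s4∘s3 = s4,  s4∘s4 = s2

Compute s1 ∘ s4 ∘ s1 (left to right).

s1 ∘ s4 = s3
s3 ∘ s1 = s1

s1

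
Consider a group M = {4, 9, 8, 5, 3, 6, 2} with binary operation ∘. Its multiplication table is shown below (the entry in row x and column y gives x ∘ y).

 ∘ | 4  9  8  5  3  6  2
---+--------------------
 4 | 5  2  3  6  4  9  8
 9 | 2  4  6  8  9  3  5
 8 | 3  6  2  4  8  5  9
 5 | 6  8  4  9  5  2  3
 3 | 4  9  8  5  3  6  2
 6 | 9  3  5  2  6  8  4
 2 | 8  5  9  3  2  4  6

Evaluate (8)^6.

4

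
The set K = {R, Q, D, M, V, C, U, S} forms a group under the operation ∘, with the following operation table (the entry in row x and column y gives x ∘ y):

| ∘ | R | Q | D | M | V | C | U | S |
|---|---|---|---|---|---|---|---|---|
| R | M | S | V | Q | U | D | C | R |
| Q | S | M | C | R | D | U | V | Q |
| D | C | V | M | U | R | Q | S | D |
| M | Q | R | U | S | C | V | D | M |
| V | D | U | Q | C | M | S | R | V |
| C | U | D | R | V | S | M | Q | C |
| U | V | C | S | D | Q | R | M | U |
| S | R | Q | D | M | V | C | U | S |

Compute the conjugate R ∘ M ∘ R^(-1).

The identity is S. In row R, the entry S sits in column Q, so R^(-1) = Q.
R ∘ M = Q
Q ∘ Q = M
(Structurally, K here is isomorphic to the quaternion group Q_8.)

M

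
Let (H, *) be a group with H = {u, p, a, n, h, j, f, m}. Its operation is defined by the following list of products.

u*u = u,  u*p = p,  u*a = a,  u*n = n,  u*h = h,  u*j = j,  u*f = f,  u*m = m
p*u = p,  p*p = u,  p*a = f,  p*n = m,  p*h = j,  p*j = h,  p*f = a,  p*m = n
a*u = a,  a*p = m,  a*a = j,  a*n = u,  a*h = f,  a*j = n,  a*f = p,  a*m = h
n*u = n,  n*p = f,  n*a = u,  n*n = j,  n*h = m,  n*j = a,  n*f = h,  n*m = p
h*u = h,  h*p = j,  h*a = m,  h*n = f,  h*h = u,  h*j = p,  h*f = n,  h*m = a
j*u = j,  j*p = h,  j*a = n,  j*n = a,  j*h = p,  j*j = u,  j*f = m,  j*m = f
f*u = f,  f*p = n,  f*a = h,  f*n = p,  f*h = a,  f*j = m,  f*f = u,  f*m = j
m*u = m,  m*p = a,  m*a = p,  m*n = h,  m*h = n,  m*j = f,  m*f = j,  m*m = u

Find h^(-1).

h

First locate the identity: row u matches the header, so u is the identity.
Scan row h for u: h * h = u. Hence h^(-1) = h.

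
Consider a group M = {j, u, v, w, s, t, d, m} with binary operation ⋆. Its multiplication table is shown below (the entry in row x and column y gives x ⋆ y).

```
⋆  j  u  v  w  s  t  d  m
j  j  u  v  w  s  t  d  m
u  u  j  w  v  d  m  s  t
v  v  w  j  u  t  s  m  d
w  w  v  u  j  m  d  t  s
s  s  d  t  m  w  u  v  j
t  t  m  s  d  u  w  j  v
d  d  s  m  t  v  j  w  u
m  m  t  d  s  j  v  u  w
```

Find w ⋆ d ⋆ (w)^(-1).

d

The identity is j. In row w, the entry j sits in column w, so w^(-1) = w.
w ⋆ d = t
t ⋆ w = d
(Structurally, M here is isomorphic to Z_2 x Z_4.)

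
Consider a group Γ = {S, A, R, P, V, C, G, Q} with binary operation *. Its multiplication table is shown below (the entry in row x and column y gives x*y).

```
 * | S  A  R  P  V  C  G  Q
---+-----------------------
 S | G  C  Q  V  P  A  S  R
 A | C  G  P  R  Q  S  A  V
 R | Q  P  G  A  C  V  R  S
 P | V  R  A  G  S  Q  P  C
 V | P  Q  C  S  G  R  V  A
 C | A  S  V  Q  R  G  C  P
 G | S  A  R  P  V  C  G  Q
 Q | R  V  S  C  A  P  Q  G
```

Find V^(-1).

First locate the identity: row G matches the header, so G is the identity.
Scan row V for G: V*V = G. Hence V^(-1) = V.

V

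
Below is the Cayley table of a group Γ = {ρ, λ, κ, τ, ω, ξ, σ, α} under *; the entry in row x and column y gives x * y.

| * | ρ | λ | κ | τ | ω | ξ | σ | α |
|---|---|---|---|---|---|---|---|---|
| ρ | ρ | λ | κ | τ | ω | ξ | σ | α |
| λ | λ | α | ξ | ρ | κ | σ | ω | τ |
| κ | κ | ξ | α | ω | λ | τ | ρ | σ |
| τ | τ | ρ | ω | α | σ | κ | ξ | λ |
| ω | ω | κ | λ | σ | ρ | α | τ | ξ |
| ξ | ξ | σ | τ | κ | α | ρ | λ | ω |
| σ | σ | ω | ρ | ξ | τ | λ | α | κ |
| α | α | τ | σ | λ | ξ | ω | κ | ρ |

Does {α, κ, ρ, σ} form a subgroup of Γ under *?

{α, κ, ρ, σ} contains the identity ρ.
Checking products: every product of two elements of {α, κ, ρ, σ} (read from the table) lies in {α, κ, ρ, σ}, so the set is closed.
In a finite group, a nonempty closed subset is a subgroup. So {α, κ, ρ, σ} ≤ Γ.

Yes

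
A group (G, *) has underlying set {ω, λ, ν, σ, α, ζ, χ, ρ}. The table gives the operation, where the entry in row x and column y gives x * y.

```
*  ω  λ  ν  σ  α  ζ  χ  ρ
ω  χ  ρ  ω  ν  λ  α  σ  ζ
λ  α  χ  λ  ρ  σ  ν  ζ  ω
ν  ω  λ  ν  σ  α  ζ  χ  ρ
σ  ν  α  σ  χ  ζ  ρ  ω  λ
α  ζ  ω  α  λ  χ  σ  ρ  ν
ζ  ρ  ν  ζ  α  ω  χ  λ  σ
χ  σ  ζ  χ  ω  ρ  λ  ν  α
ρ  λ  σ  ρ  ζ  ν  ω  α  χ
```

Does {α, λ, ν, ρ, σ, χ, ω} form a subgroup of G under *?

No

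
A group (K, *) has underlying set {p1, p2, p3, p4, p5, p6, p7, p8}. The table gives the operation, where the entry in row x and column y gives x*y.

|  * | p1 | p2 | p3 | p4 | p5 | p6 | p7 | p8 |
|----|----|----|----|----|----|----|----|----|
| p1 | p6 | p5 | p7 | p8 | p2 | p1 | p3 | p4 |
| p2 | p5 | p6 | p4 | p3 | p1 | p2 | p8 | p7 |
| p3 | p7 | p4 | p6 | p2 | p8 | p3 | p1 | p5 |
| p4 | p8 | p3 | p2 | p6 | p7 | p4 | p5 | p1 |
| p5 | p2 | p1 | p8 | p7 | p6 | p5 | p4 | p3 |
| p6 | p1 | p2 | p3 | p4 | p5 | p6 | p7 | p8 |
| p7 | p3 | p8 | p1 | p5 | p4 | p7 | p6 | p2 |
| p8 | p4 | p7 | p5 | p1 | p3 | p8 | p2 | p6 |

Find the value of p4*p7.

Read row p4, column p7: p4*p7 = p5.

p5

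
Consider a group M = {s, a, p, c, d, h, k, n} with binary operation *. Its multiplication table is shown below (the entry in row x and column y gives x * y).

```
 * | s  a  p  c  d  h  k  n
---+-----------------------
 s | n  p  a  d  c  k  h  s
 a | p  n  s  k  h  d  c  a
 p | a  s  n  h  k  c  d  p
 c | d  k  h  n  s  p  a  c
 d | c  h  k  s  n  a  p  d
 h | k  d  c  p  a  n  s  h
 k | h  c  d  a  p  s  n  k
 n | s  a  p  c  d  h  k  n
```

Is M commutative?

Check whether the table is symmetric across its main diagonal.
Every entry (row x, col y) equals the entry (row y, col x), so M is abelian.

Yes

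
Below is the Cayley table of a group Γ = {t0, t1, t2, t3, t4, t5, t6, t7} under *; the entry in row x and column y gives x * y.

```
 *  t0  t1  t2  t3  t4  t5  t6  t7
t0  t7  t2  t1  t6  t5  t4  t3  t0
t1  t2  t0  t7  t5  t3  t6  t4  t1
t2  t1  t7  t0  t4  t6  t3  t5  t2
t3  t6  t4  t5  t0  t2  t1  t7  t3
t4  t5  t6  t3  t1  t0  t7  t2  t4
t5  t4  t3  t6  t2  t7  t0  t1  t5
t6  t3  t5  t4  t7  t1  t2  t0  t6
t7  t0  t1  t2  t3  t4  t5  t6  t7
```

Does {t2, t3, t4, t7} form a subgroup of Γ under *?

No

t2 * t2 = t0, which is not in {t2, t3, t4, t7}.
The subset is not closed under *, so it is not a subgroup.
(Structurally, Γ here is isomorphic to the quaternion group Q_8.)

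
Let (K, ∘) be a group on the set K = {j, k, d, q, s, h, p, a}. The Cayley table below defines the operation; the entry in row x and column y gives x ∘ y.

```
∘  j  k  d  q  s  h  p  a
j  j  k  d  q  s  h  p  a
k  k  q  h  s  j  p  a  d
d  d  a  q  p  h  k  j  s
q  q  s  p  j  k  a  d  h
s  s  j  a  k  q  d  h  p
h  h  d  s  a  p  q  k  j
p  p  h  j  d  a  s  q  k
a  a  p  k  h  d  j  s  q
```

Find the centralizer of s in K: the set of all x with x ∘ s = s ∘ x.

{j, k, q, s}

Compare row s with column s entry by entry.
k ∘ s = j = s ∘ k, so k commutes with s.
d ∘ s = h but s ∘ d = a, so d does not.
Collecting the elements that commute with s: C(s) = {j, k, q, s}.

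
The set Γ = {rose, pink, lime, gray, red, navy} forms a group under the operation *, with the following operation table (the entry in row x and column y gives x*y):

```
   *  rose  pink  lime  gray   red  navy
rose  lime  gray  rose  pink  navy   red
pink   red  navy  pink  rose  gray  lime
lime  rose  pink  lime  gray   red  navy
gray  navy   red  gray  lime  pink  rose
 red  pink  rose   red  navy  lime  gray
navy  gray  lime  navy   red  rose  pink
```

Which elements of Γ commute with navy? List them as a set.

{lime, navy, pink}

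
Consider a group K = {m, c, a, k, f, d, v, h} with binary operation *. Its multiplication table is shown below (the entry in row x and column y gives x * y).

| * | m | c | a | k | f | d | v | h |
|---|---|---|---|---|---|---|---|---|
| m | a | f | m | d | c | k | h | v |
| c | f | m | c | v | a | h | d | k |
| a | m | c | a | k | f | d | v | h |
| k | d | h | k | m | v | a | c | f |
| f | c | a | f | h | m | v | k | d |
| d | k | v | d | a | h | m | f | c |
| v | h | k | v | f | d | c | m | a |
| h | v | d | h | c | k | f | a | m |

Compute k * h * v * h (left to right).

f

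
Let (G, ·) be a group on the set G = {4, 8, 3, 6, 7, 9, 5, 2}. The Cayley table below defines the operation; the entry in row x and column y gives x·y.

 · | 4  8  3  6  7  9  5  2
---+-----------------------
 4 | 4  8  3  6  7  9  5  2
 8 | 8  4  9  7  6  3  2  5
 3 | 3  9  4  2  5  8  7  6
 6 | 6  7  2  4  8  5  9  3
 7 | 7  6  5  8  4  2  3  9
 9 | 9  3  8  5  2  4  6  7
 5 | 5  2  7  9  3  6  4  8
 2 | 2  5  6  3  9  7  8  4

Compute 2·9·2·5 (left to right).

2·9 = 7
7·2 = 9
9·5 = 6

6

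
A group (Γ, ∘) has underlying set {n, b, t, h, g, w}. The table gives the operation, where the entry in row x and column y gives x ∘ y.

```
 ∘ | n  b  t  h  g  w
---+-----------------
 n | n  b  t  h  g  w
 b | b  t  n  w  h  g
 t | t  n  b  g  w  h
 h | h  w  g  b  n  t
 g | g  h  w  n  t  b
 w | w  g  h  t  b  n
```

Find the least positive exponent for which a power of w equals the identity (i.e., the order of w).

2

The identity element is n (its row matches the header).
w^1 = w
w^2 = w ∘ w = n
The first power of w equal to the identity is w^2, so ord(w) = 2.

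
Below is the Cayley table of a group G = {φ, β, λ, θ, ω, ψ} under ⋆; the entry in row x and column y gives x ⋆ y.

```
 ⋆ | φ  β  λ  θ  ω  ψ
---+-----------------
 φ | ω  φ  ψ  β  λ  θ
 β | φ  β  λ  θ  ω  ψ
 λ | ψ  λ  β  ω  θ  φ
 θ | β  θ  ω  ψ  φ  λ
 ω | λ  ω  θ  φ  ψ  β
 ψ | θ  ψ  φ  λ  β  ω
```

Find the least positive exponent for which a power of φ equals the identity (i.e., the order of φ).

6

The identity element is β (its row matches the header).
φ^1 = φ
φ^2 = φ ⋆ φ = ω
φ^3 = ω ⋆ φ = λ
φ^4 = λ ⋆ φ = ψ
φ^5 = ψ ⋆ φ = θ
φ^6 = θ ⋆ φ = β
The first power of φ equal to the identity is φ^6, so ord(φ) = 6.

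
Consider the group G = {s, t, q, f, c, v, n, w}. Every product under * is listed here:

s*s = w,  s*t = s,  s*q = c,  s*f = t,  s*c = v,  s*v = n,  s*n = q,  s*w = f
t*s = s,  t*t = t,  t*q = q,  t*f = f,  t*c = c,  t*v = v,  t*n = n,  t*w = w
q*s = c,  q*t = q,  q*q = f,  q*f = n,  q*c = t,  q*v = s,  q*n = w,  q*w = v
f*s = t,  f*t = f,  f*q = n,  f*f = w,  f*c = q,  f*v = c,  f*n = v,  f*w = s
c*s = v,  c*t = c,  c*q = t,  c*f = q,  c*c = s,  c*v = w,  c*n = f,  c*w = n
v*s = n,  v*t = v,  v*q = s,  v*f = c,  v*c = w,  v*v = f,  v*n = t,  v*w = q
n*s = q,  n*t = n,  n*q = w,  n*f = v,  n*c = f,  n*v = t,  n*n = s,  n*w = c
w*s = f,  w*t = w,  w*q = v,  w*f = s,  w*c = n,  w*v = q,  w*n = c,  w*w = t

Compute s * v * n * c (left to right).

s * v = n
n * n = s
s * c = v

v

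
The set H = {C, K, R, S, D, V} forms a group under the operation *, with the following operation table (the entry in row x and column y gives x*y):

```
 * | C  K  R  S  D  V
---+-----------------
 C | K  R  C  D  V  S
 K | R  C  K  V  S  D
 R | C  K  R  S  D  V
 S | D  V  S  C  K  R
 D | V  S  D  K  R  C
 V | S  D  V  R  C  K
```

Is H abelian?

Yes

Check whether the table is symmetric across its main diagonal.
Every entry (row x, col y) equals the entry (row y, col x), so H is abelian.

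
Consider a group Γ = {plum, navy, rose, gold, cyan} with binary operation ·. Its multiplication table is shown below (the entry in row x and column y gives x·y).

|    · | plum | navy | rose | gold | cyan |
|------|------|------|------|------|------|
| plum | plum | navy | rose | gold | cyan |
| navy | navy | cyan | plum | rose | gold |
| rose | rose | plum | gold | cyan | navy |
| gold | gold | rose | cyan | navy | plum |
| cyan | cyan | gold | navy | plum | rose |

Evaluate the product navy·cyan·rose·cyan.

rose

navy·cyan = gold
gold·rose = cyan
cyan·cyan = rose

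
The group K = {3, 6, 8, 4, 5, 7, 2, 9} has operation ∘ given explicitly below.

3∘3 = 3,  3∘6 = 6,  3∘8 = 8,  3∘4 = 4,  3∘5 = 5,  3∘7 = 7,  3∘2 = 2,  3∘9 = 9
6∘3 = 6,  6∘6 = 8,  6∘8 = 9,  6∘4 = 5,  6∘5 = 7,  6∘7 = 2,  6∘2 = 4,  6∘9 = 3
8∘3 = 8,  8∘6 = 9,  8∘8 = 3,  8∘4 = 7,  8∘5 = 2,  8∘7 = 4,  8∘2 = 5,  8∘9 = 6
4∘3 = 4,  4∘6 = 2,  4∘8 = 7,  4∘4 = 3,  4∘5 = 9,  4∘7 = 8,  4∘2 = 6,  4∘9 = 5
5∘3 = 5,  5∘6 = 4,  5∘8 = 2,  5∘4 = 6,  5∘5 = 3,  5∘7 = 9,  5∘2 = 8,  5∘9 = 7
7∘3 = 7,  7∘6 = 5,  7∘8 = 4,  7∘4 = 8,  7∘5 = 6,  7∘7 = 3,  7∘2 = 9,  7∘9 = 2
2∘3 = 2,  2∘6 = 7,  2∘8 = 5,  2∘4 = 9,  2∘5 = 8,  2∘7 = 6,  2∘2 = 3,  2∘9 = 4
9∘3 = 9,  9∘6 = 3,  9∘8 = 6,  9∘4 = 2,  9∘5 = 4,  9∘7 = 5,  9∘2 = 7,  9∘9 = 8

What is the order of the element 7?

2

The identity element is 3 (its row matches the header).
7^1 = 7
7^2 = 7 ∘ 7 = 3
The first power of 7 equal to the identity is 7^2, so ord(7) = 2.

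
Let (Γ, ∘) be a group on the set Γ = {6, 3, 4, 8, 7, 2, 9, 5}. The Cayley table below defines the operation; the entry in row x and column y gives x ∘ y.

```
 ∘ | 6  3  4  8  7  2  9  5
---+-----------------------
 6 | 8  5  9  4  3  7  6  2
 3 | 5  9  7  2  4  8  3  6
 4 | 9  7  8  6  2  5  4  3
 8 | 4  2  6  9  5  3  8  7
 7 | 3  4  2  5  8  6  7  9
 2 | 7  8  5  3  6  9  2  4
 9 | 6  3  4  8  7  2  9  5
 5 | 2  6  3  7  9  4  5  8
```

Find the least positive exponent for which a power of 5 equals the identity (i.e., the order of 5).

The identity element is 9 (its row matches the header).
5^1 = 5
5^2 = 5 ∘ 5 = 8
5^3 = 8 ∘ 5 = 7
5^4 = 7 ∘ 5 = 9
The first power of 5 equal to the identity is 5^4, so ord(5) = 4.

4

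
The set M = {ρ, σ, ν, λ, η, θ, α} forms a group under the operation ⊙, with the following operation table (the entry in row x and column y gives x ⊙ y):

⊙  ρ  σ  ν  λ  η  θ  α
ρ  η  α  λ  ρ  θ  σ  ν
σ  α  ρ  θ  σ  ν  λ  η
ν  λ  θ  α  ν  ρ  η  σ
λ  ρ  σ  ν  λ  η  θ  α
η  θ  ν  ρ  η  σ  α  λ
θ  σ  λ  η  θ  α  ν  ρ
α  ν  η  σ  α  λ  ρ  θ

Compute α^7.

λ

α^1 = α
α^2 = α ⊙ α = θ
α^3 = θ ⊙ α = ρ
α^4 = ρ ⊙ α = ν
α^5 = ν ⊙ α = σ
α^6 = σ ⊙ α = η
α^7 = η ⊙ α = λ
(Structurally, M here is isomorphic to the cyclic group Z_7.)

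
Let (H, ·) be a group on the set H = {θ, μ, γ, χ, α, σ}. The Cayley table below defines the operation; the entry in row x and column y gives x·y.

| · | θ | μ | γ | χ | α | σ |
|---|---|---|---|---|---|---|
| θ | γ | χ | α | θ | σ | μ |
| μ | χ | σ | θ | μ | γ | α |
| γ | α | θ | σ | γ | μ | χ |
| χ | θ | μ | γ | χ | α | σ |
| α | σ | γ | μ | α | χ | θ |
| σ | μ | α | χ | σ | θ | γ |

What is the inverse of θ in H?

First locate the identity: row χ matches the header, so χ is the identity.
Scan row θ for χ: θ·μ = χ. Hence θ^(-1) = μ.

μ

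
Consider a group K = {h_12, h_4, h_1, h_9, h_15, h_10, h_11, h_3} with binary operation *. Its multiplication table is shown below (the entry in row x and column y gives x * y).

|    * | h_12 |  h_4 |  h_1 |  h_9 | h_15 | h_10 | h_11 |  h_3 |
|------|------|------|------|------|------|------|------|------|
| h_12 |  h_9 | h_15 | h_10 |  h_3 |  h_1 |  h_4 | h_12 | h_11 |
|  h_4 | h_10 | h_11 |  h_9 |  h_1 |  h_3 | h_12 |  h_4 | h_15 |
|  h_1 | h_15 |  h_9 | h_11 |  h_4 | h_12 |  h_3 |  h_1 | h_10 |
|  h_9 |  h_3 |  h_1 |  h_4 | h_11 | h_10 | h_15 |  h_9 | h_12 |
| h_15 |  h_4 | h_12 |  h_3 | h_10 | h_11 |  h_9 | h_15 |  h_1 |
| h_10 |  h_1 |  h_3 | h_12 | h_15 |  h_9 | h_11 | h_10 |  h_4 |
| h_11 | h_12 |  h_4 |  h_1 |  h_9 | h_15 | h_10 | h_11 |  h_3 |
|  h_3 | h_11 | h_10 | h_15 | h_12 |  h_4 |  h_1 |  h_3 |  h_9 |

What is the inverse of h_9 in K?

h_9

First locate the identity: row h_11 matches the header, so h_11 is the identity.
Scan row h_9 for h_11: h_9 * h_9 = h_11. Hence h_9^(-1) = h_9.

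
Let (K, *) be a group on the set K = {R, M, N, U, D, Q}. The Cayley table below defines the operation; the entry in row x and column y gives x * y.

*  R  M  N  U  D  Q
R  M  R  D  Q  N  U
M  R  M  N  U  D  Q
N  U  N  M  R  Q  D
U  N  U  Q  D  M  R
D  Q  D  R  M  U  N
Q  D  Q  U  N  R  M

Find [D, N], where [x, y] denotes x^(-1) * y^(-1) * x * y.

D

Identity is M; from the table D^(-1) = U and N^(-1) = N.
U * N = Q
Q * D = R
R * N = D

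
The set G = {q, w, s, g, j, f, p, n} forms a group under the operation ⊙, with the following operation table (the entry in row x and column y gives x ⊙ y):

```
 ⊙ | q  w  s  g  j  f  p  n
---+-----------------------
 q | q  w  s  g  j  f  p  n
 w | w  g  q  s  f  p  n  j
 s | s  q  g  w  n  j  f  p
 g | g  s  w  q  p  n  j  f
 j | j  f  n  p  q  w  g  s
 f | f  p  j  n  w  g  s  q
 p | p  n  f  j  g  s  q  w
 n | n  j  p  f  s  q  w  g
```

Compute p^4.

q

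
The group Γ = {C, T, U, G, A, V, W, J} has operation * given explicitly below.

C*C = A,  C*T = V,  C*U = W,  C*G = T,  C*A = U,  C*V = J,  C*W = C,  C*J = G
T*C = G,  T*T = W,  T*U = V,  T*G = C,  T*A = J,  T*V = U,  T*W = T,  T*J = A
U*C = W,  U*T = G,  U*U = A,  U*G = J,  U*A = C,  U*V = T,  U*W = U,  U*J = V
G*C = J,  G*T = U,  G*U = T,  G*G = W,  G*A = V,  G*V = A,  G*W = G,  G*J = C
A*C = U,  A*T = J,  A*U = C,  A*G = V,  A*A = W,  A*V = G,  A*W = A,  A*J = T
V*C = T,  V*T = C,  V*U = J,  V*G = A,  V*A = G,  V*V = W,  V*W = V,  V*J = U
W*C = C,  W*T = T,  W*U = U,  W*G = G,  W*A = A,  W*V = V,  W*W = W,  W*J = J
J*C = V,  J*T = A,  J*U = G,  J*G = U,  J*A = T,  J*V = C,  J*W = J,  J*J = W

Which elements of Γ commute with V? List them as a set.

Compare row V with column V entry by entry.
G*V = A = V*G, so G commutes with V.
C*V = J but V*C = T, so C does not.
Collecting the elements that commute with V: C(V) = {A, G, V, W}.

{A, G, V, W}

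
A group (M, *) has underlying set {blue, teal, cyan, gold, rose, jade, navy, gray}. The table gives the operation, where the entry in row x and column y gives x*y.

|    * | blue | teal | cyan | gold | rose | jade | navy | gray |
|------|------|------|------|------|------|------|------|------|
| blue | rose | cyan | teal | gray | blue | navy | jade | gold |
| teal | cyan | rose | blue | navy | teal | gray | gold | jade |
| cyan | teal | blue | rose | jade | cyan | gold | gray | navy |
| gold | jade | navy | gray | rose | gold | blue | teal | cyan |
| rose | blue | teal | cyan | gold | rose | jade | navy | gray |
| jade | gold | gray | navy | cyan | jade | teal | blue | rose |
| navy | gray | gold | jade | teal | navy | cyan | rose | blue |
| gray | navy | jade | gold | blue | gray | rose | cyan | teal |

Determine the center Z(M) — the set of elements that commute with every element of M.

An element z is central iff its row equals its column in the table.
For blue: blue*gray = gold ≠ navy = gray*blue, so blue ∉ Z.
Checking each element this way leaves Z(M) = {rose, teal}.

{rose, teal}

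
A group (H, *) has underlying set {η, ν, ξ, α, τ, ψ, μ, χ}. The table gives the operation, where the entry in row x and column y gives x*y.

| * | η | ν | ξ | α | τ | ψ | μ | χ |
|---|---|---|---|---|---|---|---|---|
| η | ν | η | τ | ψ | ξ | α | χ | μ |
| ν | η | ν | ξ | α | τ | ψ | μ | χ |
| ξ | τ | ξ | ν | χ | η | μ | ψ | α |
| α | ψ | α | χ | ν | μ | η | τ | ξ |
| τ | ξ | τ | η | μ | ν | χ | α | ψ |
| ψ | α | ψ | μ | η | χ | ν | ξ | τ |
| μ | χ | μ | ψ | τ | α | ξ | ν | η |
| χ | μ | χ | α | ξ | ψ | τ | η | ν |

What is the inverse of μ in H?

First locate the identity: row ν matches the header, so ν is the identity.
Scan row μ for ν: μ*μ = ν. Hence μ^(-1) = μ.

μ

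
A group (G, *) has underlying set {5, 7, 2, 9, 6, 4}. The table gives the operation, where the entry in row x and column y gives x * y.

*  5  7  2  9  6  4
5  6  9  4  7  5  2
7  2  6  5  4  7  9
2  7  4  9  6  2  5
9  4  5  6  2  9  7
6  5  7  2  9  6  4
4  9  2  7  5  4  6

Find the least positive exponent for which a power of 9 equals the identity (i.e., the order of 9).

The identity element is 6 (its row matches the header).
9^1 = 9
9^2 = 9 * 9 = 2
9^3 = 2 * 9 = 6
The first power of 9 equal to the identity is 9^3, so ord(9) = 3.

3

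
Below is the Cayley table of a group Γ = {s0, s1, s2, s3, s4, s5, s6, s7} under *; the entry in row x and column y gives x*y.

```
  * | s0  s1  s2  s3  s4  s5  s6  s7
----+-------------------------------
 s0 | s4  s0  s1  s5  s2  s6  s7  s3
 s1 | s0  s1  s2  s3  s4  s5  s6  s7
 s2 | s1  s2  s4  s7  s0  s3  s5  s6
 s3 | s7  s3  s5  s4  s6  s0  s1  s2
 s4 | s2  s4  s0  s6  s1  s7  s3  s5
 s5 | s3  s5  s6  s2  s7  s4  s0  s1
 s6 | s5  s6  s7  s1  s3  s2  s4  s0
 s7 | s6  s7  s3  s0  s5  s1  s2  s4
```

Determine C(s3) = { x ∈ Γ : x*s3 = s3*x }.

{s1, s3, s4, s6}

Compare row s3 with column s3 entry by entry.
s4*s3 = s6 = s3*s4, so s4 commutes with s3.
s0*s3 = s5 but s3*s0 = s7, so s0 does not.
Collecting the elements that commute with s3: C(s3) = {s1, s3, s4, s6}.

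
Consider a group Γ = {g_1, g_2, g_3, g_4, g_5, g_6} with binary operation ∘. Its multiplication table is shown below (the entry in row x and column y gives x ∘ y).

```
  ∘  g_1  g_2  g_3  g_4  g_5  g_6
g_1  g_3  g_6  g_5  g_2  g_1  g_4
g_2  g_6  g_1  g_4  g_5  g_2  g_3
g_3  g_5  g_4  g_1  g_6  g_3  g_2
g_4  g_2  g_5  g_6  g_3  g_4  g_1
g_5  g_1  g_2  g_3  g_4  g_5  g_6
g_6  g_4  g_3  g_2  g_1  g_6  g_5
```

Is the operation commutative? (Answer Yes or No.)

Yes

Check whether the table is symmetric across its main diagonal.
Every entry (row x, col y) equals the entry (row y, col x), so Γ is abelian.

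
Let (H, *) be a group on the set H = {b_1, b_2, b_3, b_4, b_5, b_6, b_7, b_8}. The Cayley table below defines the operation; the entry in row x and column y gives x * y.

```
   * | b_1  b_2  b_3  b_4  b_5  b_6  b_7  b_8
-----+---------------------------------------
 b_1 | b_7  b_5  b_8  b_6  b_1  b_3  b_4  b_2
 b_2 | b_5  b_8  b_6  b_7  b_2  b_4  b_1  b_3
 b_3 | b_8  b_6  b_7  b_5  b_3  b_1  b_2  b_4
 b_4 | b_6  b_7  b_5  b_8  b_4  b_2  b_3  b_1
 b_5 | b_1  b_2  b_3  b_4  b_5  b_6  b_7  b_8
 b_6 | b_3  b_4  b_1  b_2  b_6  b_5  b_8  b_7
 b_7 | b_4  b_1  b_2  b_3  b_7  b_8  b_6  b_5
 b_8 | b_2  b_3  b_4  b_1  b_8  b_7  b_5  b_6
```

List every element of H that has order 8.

Identity is b_5. Compute the order of each non-identity element by repeated multiplication:
  b_1: b_1 → b_7 → b_4 → b_6 → b_3 → b_8 → b_2 → b_5  (order 8)
  b_2: b_2 → b_8 → b_3 → b_6 → b_4 → b_7 → b_1 → b_5  (order 8)
  b_3: b_3 → b_7 → b_2 → b_6 → b_1 → b_8 → b_4 → b_5  (order 8)
  b_4: b_4 → b_8 → b_1 → b_6 → b_2 → b_7 → b_3 → b_5  (order 8)
  b_6: b_6 → b_5  (order 2)
  b_7: b_7 → b_6 → b_8 → b_5  (order 4)
  b_8: b_8 → b_6 → b_7 → b_5  (order 4)
Elements of order 8: {b_1, b_2, b_3, b_4}.

{b_1, b_2, b_3, b_4}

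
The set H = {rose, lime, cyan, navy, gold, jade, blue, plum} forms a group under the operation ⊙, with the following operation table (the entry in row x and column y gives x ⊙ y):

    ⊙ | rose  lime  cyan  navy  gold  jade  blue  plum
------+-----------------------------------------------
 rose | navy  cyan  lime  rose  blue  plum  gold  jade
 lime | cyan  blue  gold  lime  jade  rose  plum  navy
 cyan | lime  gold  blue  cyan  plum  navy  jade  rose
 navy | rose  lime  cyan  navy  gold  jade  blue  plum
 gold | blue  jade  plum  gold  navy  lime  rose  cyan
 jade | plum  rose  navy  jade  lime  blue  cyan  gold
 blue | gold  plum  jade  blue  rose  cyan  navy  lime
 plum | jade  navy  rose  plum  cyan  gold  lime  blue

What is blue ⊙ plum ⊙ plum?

blue ⊙ plum = lime
lime ⊙ plum = navy

navy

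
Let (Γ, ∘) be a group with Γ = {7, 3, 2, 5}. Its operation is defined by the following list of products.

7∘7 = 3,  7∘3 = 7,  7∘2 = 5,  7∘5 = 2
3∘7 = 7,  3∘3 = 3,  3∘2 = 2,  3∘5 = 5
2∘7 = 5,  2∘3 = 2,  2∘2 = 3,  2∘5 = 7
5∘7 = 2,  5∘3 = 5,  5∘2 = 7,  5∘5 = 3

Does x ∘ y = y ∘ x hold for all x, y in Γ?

Yes

Check whether the table is symmetric across its main diagonal.
Every entry (row x, col y) equals the entry (row y, col x), so Γ is abelian.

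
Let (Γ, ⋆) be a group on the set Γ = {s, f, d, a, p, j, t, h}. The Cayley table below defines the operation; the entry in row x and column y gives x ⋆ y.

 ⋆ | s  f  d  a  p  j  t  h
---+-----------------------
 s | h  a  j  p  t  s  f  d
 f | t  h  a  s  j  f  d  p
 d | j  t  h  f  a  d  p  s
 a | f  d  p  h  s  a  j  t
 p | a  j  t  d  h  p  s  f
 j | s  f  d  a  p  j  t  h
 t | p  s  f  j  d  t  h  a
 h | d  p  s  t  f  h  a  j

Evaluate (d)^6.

h

d^1 = d
d^2 = d ⋆ d = h
d^3 = h ⋆ d = s
d^4 = s ⋆ d = j
d^5 = j ⋆ d = d
d^6 = d ⋆ d = h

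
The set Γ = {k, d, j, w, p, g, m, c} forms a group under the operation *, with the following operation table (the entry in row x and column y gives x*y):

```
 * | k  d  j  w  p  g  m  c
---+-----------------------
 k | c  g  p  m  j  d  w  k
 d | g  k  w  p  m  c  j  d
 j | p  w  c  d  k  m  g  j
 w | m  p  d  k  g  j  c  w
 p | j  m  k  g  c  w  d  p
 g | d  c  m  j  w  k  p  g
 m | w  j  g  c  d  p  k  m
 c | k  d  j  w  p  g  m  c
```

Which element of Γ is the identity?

c

The identity e satisfies e*x = x for all x, so its row in the table reproduces the column headers.
Row c reads: k, d, j, w, p, g, m, c — exactly the header order. So c is the identity.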